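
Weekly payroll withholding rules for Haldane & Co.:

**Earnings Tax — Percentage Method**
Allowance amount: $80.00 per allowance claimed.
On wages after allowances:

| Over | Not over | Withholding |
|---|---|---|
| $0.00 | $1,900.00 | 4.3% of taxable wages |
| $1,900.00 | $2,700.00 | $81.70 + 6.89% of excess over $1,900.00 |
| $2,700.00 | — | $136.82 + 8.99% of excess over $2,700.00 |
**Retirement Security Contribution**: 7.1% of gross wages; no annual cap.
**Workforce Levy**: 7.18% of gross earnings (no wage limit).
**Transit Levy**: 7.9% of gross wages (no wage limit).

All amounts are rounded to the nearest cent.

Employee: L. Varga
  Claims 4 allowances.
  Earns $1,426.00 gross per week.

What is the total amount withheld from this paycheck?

$363.85

Earnings Tax: taxable = $1,426.00 − 4×$80.00 = $1,106.00
  4.3% × $1,106.00 = $47.56
Retirement Security Contribution: 7.1% × $1,426.00 = $101.25
Workforce Levy: 7.18% × $1,426.00 = $102.39
Transit Levy: 7.9% × $1,426.00 = $112.65
Total: $47.56 + $101.25 + $102.39 + $112.65 = $363.85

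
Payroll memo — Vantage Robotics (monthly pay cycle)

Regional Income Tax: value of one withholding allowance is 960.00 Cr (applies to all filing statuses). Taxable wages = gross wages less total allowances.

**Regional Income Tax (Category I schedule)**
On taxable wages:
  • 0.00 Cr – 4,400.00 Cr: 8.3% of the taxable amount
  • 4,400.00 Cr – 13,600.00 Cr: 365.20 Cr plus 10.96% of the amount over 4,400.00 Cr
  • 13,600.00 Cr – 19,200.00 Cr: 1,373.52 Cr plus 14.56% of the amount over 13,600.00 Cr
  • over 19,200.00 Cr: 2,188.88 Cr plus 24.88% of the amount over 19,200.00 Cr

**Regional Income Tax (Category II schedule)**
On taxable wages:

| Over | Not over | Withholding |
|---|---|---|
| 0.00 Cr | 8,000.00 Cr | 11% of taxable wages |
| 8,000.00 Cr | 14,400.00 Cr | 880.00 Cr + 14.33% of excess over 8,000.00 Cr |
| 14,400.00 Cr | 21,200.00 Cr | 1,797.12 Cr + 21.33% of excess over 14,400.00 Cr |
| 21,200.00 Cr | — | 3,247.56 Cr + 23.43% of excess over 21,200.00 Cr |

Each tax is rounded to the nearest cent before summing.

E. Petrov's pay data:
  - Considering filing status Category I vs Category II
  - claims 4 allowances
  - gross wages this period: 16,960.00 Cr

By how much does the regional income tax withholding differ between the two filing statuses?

292.79 Cr

Regional Income Tax (Category I): taxable = 16,960.00 Cr − 4×960.00 Cr = 13,120.00 Cr
  365.20 Cr + 10.96% × (13,120.00 Cr − 4,400.00 Cr) = 365.20 Cr + 10.96% × 8,720.00 Cr = 1,320.91 Cr
Regional Income Tax (Category II): taxable = 16,960.00 Cr − 4×960.00 Cr = 13,120.00 Cr
  880.00 Cr + 14.33% × (13,120.00 Cr − 8,000.00 Cr) = 880.00 Cr + 14.33% × 5,120.00 Cr = 1,613.70 Cr
Difference: |1,320.91 Cr − 1,613.70 Cr| = 292.79 Cr (higher under Category II)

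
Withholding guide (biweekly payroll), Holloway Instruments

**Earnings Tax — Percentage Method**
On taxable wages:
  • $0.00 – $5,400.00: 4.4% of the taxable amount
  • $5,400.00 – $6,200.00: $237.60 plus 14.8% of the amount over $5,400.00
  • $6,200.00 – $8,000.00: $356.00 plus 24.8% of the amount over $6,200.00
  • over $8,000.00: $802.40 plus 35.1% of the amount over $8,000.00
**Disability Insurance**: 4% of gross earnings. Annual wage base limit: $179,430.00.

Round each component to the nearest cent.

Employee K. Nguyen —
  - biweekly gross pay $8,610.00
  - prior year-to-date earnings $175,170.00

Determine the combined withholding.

$1,186.91

Earnings Tax: taxable = $8,610.00
  $802.40 + 35.1% × ($8,610.00 − $8,000.00) = $802.40 + 35.1% × $610.00 = $1,016.51
Disability Insurance: cap $179,430.00 − YTD $175,170.00 = $4,260.00 subject; 4% × $4,260.00 = $170.40
Total: $1,016.51 + $170.40 = $1,186.91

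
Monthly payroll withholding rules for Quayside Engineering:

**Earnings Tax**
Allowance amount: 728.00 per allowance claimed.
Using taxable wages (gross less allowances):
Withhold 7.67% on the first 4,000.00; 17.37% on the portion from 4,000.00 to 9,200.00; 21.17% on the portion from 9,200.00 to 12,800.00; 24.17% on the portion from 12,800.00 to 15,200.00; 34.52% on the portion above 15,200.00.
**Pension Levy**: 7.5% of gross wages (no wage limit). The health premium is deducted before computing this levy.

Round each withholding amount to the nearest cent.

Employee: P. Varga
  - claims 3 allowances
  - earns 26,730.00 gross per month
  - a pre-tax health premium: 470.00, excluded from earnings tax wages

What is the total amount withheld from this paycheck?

Earnings Tax: taxable = 26,730.00 − 470.00 − 3×728.00 = 24,076.00
  2,552.24 + 34.52% × (24,076.00 − 15,200.00) = 2,552.24 + 34.52% × 8,876.00 = 5,616.24
Pension Levy: 7.5% × 26,260.00 = 1,969.50
Total: 5,616.24 + 1,969.50 = 7,585.74

7,585.74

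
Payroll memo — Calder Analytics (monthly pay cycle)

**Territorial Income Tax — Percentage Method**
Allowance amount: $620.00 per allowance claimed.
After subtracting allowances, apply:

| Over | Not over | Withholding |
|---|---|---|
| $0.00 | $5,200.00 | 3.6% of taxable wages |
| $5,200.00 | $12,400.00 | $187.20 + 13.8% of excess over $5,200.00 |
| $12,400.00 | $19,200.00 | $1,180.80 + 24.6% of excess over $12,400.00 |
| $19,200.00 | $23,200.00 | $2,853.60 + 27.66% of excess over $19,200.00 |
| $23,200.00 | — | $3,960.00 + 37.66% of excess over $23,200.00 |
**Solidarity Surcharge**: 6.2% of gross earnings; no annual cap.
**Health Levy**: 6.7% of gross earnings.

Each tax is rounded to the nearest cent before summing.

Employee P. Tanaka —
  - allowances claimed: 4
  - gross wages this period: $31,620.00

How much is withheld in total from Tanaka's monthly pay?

Territorial Income Tax: taxable = $31,620.00 − 4×$620.00 = $29,140.00
  $3,960.00 + 37.66% × ($29,140.00 − $23,200.00) = $3,960.00 + 37.66% × $5,940.00 = $6,197.00
Solidarity Surcharge: 6.2% × $31,620.00 = $1,960.44
Health Levy: 6.7% × $31,620.00 = $2,118.54
Total: $6,197.00 + $1,960.44 + $2,118.54 = $10,275.98

$10,275.98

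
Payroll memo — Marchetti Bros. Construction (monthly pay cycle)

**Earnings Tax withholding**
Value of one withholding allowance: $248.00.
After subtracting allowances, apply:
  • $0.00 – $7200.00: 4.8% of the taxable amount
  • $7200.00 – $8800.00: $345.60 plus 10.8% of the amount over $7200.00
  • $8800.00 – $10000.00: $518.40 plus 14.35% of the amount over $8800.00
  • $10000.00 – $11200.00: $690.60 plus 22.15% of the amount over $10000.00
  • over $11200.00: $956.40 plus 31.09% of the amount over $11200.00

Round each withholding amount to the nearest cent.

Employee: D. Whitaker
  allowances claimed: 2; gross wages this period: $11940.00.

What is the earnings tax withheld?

$1032.26

Earnings Tax: taxable = $11940.00 − 2×$248.00 = $11444.00
  $956.40 + 31.09% × ($11444.00 − $11200.00) = $956.40 + 31.09% × $244.00 = $1032.26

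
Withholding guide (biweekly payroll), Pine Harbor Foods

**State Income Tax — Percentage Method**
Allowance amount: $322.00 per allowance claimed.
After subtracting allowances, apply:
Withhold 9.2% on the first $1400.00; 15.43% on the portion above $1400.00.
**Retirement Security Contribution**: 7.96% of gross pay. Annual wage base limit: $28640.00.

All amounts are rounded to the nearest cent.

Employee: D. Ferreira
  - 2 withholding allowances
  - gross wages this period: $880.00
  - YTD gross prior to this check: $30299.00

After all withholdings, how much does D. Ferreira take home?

State Income Tax: taxable = $880.00 − 2×$322.00 = $236.00
  9.2% × $236.00 = $21.71
Retirement Security Contribution: YTD $30299.00 ≥ cap $28640.00 → $0.00
Total withheld: $21.71 + $0.00 = $21.71
Net pay: $880.00 − $21.71 = $858.29

$858.29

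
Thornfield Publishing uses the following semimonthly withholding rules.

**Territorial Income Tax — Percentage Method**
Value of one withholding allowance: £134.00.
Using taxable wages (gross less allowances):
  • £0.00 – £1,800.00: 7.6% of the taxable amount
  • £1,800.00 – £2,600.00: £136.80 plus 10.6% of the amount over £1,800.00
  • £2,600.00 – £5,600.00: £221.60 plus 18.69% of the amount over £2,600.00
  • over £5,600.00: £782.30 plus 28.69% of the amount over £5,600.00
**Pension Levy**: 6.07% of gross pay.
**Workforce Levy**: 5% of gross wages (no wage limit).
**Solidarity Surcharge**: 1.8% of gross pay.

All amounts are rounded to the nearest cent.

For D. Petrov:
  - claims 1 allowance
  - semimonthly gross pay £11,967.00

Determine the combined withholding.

Territorial Income Tax: taxable = £11,967.00 − 1×£134.00 = £11,833.00
  £782.30 + 28.69% × (£11,833.00 − £5,600.00) = £782.30 + 28.69% × £6,233.00 = £2,570.55
Pension Levy: 6.07% × £11,967.00 = £726.40
Workforce Levy: 5% × £11,967.00 = £598.35
Solidarity Surcharge: 1.8% × £11,967.00 = £215.41
Total: £2,570.55 + £726.40 + £598.35 + £215.41 = £4,110.71

£4,110.71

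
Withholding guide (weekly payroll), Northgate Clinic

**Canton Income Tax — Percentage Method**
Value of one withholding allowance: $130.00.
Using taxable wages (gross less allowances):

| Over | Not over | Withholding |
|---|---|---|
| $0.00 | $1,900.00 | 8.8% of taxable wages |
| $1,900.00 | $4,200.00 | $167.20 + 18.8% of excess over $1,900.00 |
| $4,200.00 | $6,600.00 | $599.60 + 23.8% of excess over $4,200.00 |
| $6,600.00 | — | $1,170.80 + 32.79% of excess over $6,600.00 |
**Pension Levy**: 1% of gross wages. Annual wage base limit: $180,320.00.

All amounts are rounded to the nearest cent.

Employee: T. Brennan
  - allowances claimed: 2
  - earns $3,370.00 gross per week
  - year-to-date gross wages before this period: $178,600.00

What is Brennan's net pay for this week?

$2,958.12

Canton Income Tax: taxable = $3,370.00 − 2×$130.00 = $3,110.00
  $167.20 + 18.8% × ($3,110.00 − $1,900.00) = $167.20 + 18.8% × $1,210.00 = $394.68
Pension Levy: cap $180,320.00 − YTD $178,600.00 = $1,720.00 subject; 1% × $1,720.00 = $17.20
Total withheld: $394.68 + $17.20 = $411.88
Net pay: $3,370.00 − $411.88 = $2,958.12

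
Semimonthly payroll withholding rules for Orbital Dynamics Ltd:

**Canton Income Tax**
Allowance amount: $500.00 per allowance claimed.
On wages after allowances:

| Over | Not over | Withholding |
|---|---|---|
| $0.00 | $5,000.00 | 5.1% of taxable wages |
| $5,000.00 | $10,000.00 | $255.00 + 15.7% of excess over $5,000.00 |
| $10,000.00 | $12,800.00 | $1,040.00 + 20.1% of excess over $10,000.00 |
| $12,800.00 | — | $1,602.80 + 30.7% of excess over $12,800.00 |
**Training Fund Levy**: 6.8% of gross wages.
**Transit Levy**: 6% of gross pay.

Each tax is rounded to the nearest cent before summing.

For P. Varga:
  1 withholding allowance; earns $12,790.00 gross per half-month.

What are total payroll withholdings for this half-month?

$3,137.41

Canton Income Tax: taxable = $12,790.00 − 1×$500.00 = $12,290.00
  $1,040.00 + 20.1% × ($12,290.00 − $10,000.00) = $1,040.00 + 20.1% × $2,290.00 = $1,500.29
Training Fund Levy: 6.8% × $12,790.00 = $869.72
Transit Levy: 6% × $12,790.00 = $767.40
Total: $1,500.29 + $869.72 + $767.40 = $3,137.41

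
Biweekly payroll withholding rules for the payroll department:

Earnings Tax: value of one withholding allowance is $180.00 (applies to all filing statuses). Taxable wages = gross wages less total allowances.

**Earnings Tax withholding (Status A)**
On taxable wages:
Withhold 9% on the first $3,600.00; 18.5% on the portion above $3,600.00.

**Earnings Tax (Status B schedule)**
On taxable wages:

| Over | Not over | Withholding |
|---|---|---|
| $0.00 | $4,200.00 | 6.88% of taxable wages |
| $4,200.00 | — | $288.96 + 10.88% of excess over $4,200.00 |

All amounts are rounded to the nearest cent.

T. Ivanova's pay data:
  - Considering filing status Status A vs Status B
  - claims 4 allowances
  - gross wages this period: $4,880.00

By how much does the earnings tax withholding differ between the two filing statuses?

Earnings Tax (Status A): taxable = $4,880.00 − 4×$180.00 = $4,160.00
  $324.00 + 18.5% × ($4,160.00 − $3,600.00) = $324.00 + 18.5% × $560.00 = $427.60
Earnings Tax (Status B): taxable = $4,880.00 − 4×$180.00 = $4,160.00
  6.88% × $4,160.00 = $286.21
Difference: |$427.60 − $286.21| = $141.39 (higher under Status A)

$141.39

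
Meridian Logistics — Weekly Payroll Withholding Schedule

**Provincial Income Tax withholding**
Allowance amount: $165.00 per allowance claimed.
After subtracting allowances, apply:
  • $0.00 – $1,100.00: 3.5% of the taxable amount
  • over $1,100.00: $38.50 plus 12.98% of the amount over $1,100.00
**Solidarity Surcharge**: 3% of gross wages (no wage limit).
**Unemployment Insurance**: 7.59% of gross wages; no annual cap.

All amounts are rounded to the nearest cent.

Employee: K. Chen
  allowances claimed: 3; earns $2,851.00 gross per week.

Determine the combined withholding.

Provincial Income Tax: taxable = $2,851.00 − 3×$165.00 = $2,356.00
  $38.50 + 12.98% × ($2,356.00 − $1,100.00) = $38.50 + 12.98% × $1,256.00 = $201.53
Solidarity Surcharge: 3% × $2,851.00 = $85.53
Unemployment Insurance: 7.59% × $2,851.00 = $216.39
Total: $201.53 + $85.53 + $216.39 = $503.45

$503.45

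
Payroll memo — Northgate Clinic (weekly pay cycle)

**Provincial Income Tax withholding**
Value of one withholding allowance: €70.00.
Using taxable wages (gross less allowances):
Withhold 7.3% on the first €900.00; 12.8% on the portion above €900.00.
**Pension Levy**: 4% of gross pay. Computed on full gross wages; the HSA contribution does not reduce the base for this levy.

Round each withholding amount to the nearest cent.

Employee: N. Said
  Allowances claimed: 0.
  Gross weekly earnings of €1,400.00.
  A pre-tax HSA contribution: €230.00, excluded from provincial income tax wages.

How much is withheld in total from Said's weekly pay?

Provincial Income Tax: taxable = €1,400.00 − €230.00 = €1,170.00
  €65.70 + 12.8% × (€1,170.00 − €900.00) = €65.70 + 12.8% × €270.00 = €100.26
Pension Levy: 4% × €1,400.00 = €56.00
Total: €100.26 + €56.00 = €156.26

€156.26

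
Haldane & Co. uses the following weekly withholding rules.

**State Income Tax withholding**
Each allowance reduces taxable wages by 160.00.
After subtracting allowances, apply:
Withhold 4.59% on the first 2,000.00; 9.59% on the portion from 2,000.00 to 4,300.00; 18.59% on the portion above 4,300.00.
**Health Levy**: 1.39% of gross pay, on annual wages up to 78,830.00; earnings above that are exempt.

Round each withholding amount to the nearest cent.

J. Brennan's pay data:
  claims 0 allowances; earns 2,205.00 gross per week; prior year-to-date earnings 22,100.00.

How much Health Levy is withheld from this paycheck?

30.65

Health Levy: 1.39% × 2,205.00 = 30.65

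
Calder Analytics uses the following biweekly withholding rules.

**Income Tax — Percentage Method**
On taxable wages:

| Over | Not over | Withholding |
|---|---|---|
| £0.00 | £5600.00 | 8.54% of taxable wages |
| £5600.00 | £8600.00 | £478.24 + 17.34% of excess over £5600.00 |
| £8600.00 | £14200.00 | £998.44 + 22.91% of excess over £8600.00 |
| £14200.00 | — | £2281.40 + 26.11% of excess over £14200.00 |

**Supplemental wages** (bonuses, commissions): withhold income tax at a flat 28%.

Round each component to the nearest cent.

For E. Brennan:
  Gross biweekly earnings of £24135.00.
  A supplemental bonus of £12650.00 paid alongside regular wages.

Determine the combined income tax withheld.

Income Tax: taxable = £24135.00
  £2281.40 + 26.11% × (£24135.00 − £14200.00) = £2281.40 + 26.11% × £9935.00 = £4875.43
Supplemental (28% flat on bonus): 28% × £12650.00 = £3542.00
Total income tax: £4875.43 + £3542.00 = £8417.43

£8417.43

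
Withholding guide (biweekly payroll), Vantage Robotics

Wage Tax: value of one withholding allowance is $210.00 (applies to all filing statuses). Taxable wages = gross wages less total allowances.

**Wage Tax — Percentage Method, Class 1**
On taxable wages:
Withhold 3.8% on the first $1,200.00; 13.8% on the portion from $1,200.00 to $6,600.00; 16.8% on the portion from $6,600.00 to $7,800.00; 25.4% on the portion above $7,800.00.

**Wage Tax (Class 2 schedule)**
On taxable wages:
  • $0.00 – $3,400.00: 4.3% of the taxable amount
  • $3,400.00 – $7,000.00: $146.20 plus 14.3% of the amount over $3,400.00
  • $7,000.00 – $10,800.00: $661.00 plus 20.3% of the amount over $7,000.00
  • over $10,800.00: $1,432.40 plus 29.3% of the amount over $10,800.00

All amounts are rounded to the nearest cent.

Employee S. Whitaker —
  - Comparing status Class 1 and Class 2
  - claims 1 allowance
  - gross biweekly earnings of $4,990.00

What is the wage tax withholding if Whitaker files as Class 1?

Wage Tax (Class 1): taxable = $4,990.00 − 1×$210.00 = $4,780.00
  $45.60 + 13.8% × ($4,780.00 − $1,200.00) = $45.60 + 13.8% × $3,580.00 = $539.64

$539.64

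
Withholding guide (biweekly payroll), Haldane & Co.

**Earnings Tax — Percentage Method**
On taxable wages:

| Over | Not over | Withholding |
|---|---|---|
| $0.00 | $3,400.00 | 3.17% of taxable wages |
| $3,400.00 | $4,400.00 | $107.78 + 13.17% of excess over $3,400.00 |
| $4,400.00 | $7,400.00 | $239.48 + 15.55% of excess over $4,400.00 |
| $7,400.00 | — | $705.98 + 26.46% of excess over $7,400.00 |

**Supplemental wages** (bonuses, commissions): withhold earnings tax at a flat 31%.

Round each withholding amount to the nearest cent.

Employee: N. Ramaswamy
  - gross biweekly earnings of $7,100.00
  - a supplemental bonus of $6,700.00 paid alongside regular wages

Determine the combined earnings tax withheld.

$2,736.33

Earnings Tax: taxable = $7,100.00
  $239.48 + 15.55% × ($7,100.00 − $4,400.00) = $239.48 + 15.55% × $2,700.00 = $659.33
Supplemental (31% flat on bonus): 31% × $6,700.00 = $2,077.00
Total earnings tax: $659.33 + $2,077.00 = $2,736.33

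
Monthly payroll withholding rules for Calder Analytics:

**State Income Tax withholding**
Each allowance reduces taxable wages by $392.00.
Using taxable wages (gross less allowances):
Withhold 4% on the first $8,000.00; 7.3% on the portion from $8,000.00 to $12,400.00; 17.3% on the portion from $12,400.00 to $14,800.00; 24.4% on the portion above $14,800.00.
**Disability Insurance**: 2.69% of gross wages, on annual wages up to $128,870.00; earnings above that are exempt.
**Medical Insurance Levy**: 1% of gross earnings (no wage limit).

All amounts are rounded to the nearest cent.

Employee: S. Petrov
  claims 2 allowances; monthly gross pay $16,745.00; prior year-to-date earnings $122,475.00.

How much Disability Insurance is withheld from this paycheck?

Disability Insurance: cap $128,870.00 − YTD $122,475.00 = $6,395.00 subject; 2.69% × $6,395.00 = $172.03

$172.03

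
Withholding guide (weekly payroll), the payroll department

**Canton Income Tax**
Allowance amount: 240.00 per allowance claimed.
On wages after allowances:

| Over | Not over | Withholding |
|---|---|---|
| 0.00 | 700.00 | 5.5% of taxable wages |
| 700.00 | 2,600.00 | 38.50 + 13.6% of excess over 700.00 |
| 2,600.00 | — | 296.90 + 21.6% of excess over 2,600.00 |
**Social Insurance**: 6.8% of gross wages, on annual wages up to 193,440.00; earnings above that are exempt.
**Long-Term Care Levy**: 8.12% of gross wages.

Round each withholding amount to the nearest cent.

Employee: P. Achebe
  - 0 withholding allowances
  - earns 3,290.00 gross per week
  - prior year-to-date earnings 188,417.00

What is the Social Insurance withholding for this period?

223.72

Social Insurance: 6.8% × 3,290.00 = 223.72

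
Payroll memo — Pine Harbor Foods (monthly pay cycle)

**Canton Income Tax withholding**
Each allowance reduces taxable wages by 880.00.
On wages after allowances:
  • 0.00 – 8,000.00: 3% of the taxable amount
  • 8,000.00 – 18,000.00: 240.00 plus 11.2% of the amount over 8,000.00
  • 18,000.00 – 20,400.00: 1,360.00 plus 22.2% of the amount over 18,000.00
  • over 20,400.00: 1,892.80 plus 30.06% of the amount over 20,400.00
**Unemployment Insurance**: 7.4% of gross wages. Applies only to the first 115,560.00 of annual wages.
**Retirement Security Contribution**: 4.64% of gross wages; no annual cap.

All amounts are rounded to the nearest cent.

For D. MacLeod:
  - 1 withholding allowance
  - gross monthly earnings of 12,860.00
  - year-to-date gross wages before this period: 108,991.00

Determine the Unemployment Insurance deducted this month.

486.11

Unemployment Insurance: cap 115,560.00 − YTD 108,991.00 = 6,569.00 subject; 7.4% × 6,569.00 = 486.11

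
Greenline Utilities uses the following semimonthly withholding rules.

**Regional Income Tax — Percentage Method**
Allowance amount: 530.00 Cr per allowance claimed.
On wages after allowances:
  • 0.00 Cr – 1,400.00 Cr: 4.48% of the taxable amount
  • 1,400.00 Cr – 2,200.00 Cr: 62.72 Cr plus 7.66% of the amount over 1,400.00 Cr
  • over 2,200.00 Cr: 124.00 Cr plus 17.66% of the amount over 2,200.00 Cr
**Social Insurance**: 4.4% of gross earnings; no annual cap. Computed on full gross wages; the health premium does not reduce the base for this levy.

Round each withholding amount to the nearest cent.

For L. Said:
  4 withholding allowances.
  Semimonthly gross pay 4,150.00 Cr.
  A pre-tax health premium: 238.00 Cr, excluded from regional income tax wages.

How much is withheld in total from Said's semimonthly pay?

Regional Income Tax: taxable = 4,150.00 Cr − 238.00 Cr − 4×530.00 Cr = 1,792.00 Cr
  62.72 Cr + 7.66% × (1,792.00 Cr − 1,400.00 Cr) = 62.72 Cr + 7.66% × 392.00 Cr = 92.75 Cr
Social Insurance: 4.4% × 4,150.00 Cr = 182.60 Cr
Total: 92.75 Cr + 182.60 Cr = 275.35 Cr

275.35 Cr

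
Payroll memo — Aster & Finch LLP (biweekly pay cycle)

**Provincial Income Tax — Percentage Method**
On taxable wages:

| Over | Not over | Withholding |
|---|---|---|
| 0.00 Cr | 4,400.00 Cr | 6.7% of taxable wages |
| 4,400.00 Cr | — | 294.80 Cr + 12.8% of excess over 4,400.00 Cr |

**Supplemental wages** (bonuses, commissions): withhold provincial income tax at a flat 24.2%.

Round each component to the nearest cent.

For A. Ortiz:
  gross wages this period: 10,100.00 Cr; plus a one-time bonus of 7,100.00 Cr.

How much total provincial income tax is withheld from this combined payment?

2,742.60 Cr

Provincial Income Tax: taxable = 10,100.00 Cr
  294.80 Cr + 12.8% × (10,100.00 Cr − 4,400.00 Cr) = 294.80 Cr + 12.8% × 5,700.00 Cr = 1,024.40 Cr
Supplemental (24.2% flat on bonus): 24.2% × 7,100.00 Cr = 1,718.20 Cr
Total provincial income tax: 1,024.40 Cr + 1,718.20 Cr = 2,742.60 Cr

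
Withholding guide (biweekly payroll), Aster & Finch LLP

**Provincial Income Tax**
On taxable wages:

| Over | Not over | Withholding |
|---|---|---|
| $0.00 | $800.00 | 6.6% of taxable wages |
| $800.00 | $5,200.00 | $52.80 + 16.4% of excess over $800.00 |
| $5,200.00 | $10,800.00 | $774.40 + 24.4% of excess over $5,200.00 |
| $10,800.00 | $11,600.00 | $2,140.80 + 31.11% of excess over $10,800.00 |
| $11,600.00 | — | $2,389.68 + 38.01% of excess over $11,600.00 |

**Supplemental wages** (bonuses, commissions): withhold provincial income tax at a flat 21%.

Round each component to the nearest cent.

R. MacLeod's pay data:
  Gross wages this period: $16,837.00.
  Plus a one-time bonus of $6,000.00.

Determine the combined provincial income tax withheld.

Provincial Income Tax: taxable = $16,837.00
  $2,389.68 + 38.01% × ($16,837.00 − $11,600.00) = $2,389.68 + 38.01% × $5,237.00 = $4,380.26
Supplemental (21% flat on bonus): 21% × $6,000.00 = $1,260.00
Total provincial income tax: $4,380.26 + $1,260.00 = $5,640.26

$5,640.26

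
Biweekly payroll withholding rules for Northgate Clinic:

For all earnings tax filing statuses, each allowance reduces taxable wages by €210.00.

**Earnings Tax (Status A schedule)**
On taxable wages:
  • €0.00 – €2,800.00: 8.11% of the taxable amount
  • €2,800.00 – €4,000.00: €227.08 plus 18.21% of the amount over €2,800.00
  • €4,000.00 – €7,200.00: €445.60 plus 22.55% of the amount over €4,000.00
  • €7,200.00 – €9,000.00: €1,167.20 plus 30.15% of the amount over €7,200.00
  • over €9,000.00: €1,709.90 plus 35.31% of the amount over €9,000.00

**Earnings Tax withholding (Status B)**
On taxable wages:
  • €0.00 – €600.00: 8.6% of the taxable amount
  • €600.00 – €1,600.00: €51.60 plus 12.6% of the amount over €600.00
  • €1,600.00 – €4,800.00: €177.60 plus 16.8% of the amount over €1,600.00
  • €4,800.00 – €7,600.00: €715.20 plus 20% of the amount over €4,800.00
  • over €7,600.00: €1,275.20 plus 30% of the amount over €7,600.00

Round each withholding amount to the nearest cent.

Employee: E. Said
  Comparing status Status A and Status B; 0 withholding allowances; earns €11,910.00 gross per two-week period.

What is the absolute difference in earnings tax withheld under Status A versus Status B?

Earnings Tax (Status A): taxable = €11,910.00
  €1,709.90 + 35.31% × (€11,910.00 − €9,000.00) = €1,709.90 + 35.31% × €2,910.00 = €2,737.42
Earnings Tax (Status B): taxable = €11,910.00
  €1,275.20 + 30% × (€11,910.00 − €7,600.00) = €1,275.20 + 30% × €4,310.00 = €2,568.20
Difference: |€2,737.42 − €2,568.20| = €169.22 (higher under Status A)

€169.22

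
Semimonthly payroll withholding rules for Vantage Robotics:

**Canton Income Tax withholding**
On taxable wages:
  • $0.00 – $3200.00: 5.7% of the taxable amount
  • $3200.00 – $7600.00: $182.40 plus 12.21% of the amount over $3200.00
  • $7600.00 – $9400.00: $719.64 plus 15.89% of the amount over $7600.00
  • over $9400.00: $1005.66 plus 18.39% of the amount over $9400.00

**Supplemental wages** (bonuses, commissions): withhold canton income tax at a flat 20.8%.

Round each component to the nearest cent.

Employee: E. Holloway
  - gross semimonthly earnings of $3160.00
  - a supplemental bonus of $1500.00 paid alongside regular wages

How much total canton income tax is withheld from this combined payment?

$492.12

Canton Income Tax: taxable = $3160.00
  5.7% × $3160.00 = $180.12
Supplemental (20.8% flat on bonus): 20.8% × $1500.00 = $312.00
Total canton income tax: $180.12 + $312.00 = $492.12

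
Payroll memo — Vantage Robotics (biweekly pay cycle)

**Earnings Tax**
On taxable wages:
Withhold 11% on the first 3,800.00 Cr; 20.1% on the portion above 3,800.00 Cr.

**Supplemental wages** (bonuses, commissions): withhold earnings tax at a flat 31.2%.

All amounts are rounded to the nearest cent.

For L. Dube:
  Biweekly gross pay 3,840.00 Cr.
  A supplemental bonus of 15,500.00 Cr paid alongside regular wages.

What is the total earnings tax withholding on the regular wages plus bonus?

5,262.04 Cr

Earnings Tax: taxable = 3,840.00 Cr
  418.00 Cr + 20.1% × (3,840.00 Cr − 3,800.00 Cr) = 418.00 Cr + 20.1% × 40.00 Cr = 426.04 Cr
Supplemental (31.2% flat on bonus): 31.2% × 15,500.00 Cr = 4,836.00 Cr
Total earnings tax: 426.04 Cr + 4,836.00 Cr = 5,262.04 Cr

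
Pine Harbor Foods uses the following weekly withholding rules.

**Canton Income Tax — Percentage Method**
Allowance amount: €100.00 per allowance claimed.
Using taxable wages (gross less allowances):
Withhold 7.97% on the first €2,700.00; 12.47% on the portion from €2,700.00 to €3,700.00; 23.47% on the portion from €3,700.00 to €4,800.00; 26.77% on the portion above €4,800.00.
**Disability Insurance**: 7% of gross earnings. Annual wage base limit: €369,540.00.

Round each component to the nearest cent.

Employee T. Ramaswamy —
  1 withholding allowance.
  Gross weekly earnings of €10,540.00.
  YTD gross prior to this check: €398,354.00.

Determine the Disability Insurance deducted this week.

Disability Insurance: YTD €398,354.00 ≥ cap €369,540.00 → €0.00

€0.00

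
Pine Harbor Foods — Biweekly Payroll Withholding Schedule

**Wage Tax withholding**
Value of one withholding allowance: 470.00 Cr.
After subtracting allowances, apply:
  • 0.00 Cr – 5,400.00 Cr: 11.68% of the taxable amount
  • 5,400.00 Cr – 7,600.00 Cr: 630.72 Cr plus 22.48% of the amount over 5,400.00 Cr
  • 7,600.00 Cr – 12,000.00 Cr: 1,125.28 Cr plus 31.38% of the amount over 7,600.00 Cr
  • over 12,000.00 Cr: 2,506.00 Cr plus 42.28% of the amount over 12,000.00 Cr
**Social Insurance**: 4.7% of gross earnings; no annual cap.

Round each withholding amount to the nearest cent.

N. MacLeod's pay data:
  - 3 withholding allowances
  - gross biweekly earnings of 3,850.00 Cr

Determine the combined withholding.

465.94 Cr

Wage Tax: taxable = 3,850.00 Cr − 3×470.00 Cr = 2,440.00 Cr
  11.68% × 2,440.00 Cr = 284.99 Cr
Social Insurance: 4.7% × 3,850.00 Cr = 180.95 Cr
Total: 284.99 Cr + 180.95 Cr = 465.94 Cr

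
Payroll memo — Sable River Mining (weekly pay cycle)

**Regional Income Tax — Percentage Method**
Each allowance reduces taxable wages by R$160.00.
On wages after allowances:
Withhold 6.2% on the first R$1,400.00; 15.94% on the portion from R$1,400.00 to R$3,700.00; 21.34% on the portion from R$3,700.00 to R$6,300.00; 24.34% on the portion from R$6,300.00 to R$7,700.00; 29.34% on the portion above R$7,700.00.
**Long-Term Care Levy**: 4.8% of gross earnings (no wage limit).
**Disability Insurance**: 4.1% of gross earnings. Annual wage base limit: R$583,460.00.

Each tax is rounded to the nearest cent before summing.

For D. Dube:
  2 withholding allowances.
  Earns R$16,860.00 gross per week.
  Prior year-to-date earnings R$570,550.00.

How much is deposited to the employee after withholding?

R$11,578.73

Regional Income Tax: taxable = R$16,860.00 − 2×R$160.00 = R$16,540.00
  R$1,349.02 + 29.34% × (R$16,540.00 − R$7,700.00) = R$1,349.02 + 29.34% × R$8,840.00 = R$3,942.68
Long-Term Care Levy: 4.8% × R$16,860.00 = R$809.28
Disability Insurance: cap R$583,460.00 − YTD R$570,550.00 = R$12,910.00 subject; 4.1% × R$12,910.00 = R$529.31
Total withheld: R$3,942.68 + R$809.28 + R$529.31 = R$5,281.27
Net pay: R$16,860.00 − R$5,281.27 = R$11,578.73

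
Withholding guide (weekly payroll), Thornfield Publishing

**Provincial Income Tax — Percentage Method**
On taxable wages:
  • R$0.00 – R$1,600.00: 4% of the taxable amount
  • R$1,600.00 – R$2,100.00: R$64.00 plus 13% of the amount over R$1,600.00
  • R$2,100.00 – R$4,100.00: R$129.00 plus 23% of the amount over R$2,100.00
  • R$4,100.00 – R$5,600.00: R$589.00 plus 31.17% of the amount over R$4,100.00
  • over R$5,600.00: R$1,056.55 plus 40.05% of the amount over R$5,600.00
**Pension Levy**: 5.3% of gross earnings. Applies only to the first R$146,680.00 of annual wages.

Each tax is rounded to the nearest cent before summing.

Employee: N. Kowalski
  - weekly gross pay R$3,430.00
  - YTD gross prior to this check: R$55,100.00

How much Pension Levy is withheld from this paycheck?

Pension Levy: 5.3% × R$3,430.00 = R$181.79

R$181.79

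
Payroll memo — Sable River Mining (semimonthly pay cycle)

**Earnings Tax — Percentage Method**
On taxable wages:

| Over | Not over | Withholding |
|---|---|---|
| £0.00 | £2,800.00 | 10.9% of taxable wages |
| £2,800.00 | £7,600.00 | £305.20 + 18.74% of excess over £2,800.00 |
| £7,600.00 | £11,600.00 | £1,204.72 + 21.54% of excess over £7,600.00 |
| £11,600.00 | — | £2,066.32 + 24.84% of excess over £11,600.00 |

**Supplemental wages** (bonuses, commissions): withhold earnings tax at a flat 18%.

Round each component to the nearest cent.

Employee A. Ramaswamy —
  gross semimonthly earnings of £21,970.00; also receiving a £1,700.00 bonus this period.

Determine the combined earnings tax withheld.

Earnings Tax: taxable = £21,970.00
  £2,066.32 + 24.84% × (£21,970.00 − £11,600.00) = £2,066.32 + 24.84% × £10,370.00 = £4,642.23
Supplemental (18% flat on bonus): 18% × £1,700.00 = £306.00
Total earnings tax: £4,642.23 + £306.00 = £4,948.23

£4,948.23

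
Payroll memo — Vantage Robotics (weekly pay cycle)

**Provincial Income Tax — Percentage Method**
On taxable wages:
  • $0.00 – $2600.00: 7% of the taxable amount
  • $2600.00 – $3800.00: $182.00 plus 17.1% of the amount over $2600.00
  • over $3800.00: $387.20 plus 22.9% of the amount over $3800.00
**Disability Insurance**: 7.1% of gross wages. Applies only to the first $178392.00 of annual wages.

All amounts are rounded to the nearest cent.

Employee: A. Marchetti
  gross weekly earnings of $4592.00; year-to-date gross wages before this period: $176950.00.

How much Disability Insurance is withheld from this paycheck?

$102.38

Disability Insurance: cap $178392.00 − YTD $176950.00 = $1442.00 subject; 7.1% × $1442.00 = $102.38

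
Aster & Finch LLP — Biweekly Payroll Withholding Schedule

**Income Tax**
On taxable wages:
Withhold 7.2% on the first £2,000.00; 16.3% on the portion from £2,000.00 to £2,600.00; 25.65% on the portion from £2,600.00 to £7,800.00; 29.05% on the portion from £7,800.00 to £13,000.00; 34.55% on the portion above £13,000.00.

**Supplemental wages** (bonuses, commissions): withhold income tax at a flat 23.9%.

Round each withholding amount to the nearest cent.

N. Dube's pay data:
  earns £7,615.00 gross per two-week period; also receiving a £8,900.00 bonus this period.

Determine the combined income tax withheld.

Income Tax: taxable = £7,615.00
  £241.80 + 25.65% × (£7,615.00 − £2,600.00) = £241.80 + 25.65% × £5,015.00 = £1,528.15
Supplemental (23.9% flat on bonus): 23.9% × £8,900.00 = £2,127.10
Total income tax: £1,528.15 + £2,127.10 = £3,655.25

£3,655.25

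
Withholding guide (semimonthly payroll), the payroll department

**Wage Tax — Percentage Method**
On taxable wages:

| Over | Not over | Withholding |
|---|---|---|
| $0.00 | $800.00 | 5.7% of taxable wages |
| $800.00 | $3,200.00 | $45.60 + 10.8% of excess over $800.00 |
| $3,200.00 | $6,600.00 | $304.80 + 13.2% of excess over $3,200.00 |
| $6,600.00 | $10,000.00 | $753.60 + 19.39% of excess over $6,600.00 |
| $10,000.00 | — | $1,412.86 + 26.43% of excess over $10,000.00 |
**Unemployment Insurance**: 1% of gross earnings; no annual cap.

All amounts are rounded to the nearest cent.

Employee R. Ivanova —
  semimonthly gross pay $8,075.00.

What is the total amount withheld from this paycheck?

$1,120.35

Wage Tax: taxable = $8,075.00
  $753.60 + 19.39% × ($8,075.00 − $6,600.00) = $753.60 + 19.39% × $1,475.00 = $1,039.60
Unemployment Insurance: 1% × $8,075.00 = $80.75
Total: $1,039.60 + $80.75 = $1,120.35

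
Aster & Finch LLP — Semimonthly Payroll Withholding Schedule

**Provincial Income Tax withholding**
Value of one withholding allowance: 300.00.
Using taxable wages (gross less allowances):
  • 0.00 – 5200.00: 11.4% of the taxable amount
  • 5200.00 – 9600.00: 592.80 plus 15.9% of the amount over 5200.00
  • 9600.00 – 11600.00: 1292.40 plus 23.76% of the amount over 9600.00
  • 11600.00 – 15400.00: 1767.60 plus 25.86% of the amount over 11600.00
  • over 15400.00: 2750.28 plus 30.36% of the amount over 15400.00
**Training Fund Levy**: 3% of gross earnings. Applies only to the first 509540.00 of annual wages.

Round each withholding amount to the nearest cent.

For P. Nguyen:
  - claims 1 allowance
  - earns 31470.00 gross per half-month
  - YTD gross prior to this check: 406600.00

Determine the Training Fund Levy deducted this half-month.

Training Fund Levy: 3% × 31470.00 = 944.10

944.10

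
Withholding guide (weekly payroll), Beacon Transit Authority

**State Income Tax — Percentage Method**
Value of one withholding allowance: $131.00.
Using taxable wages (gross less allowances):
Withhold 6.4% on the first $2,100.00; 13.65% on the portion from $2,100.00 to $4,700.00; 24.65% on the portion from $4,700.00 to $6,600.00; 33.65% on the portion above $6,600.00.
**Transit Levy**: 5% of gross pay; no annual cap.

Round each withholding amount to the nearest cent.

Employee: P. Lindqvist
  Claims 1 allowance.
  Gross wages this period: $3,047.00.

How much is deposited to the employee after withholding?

$2,648.87

State Income Tax: taxable = $3,047.00 − 1×$131.00 = $2,916.00
  $134.40 + 13.65% × ($2,916.00 − $2,100.00) = $134.40 + 13.65% × $816.00 = $245.78
Transit Levy: 5% × $3,047.00 = $152.35
Total withheld: $245.78 + $152.35 = $398.13
Net pay: $3,047.00 − $398.13 = $2,648.87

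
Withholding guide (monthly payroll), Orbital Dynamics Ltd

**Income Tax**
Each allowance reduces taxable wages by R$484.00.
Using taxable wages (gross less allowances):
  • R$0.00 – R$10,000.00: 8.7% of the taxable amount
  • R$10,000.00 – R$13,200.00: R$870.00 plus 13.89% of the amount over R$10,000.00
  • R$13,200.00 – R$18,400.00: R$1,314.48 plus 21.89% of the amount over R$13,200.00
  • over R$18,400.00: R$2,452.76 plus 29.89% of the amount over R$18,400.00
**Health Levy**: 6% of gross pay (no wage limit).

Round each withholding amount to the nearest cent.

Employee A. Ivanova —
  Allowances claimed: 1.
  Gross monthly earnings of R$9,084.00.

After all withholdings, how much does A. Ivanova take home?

R$7,790.76

Income Tax: taxable = R$9,084.00 − 1×R$484.00 = R$8,600.00
  8.7% × R$8,600.00 = R$748.20
Health Levy: 6% × R$9,084.00 = R$545.04
Total withheld: R$748.20 + R$545.04 = R$1,293.24
Net pay: R$9,084.00 − R$1,293.24 = R$7,790.76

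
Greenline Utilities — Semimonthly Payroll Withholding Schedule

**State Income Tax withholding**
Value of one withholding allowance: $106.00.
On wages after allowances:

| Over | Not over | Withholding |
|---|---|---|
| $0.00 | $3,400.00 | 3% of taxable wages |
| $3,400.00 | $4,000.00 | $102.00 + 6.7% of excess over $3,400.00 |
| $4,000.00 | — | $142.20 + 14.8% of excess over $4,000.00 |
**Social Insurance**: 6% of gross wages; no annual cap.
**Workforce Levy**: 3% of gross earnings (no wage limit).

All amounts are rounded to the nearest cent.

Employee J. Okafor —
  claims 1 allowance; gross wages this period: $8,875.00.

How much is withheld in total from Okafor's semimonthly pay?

$1,646.76

State Income Tax: taxable = $8,875.00 − 1×$106.00 = $8,769.00
  $142.20 + 14.8% × ($8,769.00 − $4,000.00) = $142.20 + 14.8% × $4,769.00 = $848.01
Social Insurance: 6% × $8,875.00 = $532.50
Workforce Levy: 3% × $8,875.00 = $266.25
Total: $848.01 + $532.50 + $266.25 = $1,646.76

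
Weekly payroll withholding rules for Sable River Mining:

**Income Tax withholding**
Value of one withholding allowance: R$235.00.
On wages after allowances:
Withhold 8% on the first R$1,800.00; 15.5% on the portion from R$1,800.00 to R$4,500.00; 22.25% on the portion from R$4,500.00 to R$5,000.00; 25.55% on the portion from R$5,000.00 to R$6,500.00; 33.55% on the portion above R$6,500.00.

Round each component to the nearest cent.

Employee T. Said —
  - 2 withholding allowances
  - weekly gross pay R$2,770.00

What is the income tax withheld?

Income Tax: taxable = R$2,770.00 − 2×R$235.00 = R$2,300.00
  R$144.00 + 15.5% × (R$2,300.00 − R$1,800.00) = R$144.00 + 15.5% × R$500.00 = R$221.50

R$221.50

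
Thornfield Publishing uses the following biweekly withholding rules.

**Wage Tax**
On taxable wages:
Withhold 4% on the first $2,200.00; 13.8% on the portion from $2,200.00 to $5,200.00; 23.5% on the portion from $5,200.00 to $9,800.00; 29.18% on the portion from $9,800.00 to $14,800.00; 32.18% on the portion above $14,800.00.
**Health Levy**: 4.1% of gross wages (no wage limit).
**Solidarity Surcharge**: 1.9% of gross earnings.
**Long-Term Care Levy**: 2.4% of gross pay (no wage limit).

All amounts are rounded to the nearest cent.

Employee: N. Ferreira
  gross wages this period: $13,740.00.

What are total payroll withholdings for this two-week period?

$3,886.85

Wage Tax: taxable = $13,740.00
  $1,583.00 + 29.18% × ($13,740.00 − $9,800.00) = $1,583.00 + 29.18% × $3,940.00 = $2,732.69
Health Levy: 4.1% × $13,740.00 = $563.34
Solidarity Surcharge: 1.9% × $13,740.00 = $261.06
Long-Term Care Levy: 2.4% × $13,740.00 = $329.76
Total: $2,732.69 + $563.34 + $261.06 + $329.76 = $3,886.85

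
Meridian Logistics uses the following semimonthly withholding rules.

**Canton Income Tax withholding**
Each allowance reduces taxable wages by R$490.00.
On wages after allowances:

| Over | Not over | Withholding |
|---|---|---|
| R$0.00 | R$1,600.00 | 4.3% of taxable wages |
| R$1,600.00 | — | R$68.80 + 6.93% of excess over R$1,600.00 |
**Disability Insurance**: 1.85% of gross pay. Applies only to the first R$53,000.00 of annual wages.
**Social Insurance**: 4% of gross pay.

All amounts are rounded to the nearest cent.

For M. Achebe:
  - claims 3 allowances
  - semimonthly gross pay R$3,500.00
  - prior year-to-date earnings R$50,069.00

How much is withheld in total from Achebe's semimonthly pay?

Canton Income Tax: taxable = R$3,500.00 − 3×R$490.00 = R$2,030.00
  R$68.80 + 6.93% × (R$2,030.00 − R$1,600.00) = R$68.80 + 6.93% × R$430.00 = R$98.60
Disability Insurance: cap R$53,000.00 − YTD R$50,069.00 = R$2,931.00 subject; 1.85% × R$2,931.00 = R$54.22
Social Insurance: 4% × R$3,500.00 = R$140.00
Total: R$98.60 + R$54.22 + R$140.00 = R$292.82

R$292.82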